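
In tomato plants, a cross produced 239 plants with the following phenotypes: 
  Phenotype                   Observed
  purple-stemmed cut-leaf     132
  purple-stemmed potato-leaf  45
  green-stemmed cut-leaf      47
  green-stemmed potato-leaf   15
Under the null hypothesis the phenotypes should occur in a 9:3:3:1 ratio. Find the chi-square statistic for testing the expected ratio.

0.152

The 9:3:3:1 ratio has 16 parts, so with N = 239 the expected counts are:
  purple-stemmed cut-leaf: 239 × 9/16 = 134.4375
  purple-stemmed potato-leaf: 239 × 3/16 = 44.8125
  green-stemmed cut-leaf: 239 × 3/16 = 44.8125
  green-stemmed potato-leaf: 239 × 1/16 = 14.9375
χ² = Σ (O − E)² / E
  purple-stemmed cut-leaf: (132 − 134.4375)² / 134.4375 = 0.0442
  purple-stemmed potato-leaf: (45 − 44.8125)² / 44.8125 = 0.0008
  green-stemmed cut-leaf: (47 − 44.8125)² / 44.8125 = 0.1068
  green-stemmed potato-leaf: (15 − 14.9375)² / 14.9375 = 0.0003
χ² = 0.0442 + 0.0008 + 0.1068 + 0.0003 = 0.1521 ≈ 0.152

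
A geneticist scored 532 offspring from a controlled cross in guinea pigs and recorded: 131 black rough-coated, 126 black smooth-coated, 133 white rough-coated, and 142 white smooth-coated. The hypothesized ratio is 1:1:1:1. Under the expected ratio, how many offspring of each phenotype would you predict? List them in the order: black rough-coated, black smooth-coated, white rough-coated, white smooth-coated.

133, 133, 133, 133

The 1:1:1:1 ratio has 4 parts, so with N = 532 the expected counts are:
  black rough-coated: 532 × 1/4 = 133
  black smooth-coated: 532 × 1/4 = 133
  white rough-coated: 532 × 1/4 = 133
  white smooth-coated: 532 × 1/4 = 133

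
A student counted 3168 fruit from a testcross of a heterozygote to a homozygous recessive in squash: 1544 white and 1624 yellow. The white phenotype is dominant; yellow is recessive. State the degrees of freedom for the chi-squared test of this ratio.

1

A testcross of a heterozygote (Aa × aa) gives a 1:1 phenotypic ratio.
A goodness-of-fit test with 2 phenotype classes has df = 2 − 1 = 1.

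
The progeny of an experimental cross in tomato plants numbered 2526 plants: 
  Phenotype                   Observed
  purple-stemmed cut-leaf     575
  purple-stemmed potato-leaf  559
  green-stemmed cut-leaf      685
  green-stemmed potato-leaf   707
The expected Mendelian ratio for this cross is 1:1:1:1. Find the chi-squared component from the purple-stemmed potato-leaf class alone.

The 1:1:1:1 ratio has 4 parts, so with N = 2526 the expected counts are:
  purple-stemmed cut-leaf: 2526 × 1/4 = 631.5
  purple-stemmed potato-leaf: 2526 × 1/4 = 631.5
  green-stemmed cut-leaf: 2526 × 1/4 = 631.5
  green-stemmed potato-leaf: 2526 × 1/4 = 631.5
Contribution of purple-stemmed potato-leaf: (559 − 631.5)² / 631.5 = 8.3234

8.323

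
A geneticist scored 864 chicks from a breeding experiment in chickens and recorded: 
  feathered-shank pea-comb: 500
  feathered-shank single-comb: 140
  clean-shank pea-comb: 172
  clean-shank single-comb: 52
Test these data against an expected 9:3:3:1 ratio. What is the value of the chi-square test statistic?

4.082

The 9:3:3:1 ratio has 16 parts, so with N = 864 the expected counts are:
  feathered-shank pea-comb: 864 × 9/16 = 486
  feathered-shank single-comb: 864 × 3/16 = 162
  clean-shank pea-comb: 864 × 3/16 = 162
  clean-shank single-comb: 864 × 1/16 = 54
χ² = Σ (O − E)² / E
  feathered-shank pea-comb: (500 − 486)² / 486 = 0.4033
  feathered-shank single-comb: (140 − 162)² / 162 = 2.9877
  clean-shank pea-comb: (172 − 162)² / 162 = 0.6173
  clean-shank single-comb: (52 − 54)² / 54 = 0.0741
χ² = 0.4033 + 2.9877 + 0.6173 + 0.0741 = 4.0824 ≈ 4.082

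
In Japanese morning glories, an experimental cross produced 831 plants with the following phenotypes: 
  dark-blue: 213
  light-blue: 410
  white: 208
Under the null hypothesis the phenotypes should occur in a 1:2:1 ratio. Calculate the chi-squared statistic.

0.206

Expected counts for N = 831 under a 1:2:1 ratio (total parts = 4):
  dark-blue: 831 × 1/4 = 207.75
  light-blue: 831 × 2/4 = 415.5
  white: 831 × 1/4 = 207.75
χ² = Σ (O − E)² / E
  dark-blue: (213 − 207.75)² / 207.75 = 0.1327
  light-blue: (410 − 415.5)² / 415.5 = 0.0728
  white: (208 − 207.75)² / 207.75 = 0.0003
χ² = 0.1327 + 0.0728 + 0.0003 = 0.2058 ≈ 0.206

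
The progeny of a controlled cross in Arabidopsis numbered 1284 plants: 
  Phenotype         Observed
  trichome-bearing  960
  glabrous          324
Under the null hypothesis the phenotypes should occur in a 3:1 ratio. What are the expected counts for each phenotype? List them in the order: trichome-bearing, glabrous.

963, 321

Expected counts for N = 1284 under a 3:1 ratio (total parts = 4):
  trichome-bearing: 1284 × 3/4 = 963
  glabrous: 1284 × 1/4 = 321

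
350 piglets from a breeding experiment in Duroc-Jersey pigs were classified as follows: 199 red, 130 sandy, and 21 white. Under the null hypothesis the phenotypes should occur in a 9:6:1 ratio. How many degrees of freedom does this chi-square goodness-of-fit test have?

2

A goodness-of-fit test with 3 phenotype classes has df = 3 − 1 = 2.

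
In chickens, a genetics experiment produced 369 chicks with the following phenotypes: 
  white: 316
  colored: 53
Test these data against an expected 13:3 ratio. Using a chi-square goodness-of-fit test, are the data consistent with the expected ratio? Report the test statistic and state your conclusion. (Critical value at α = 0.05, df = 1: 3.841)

The 13:3 ratio has 16 parts, so with N = 369 the expected counts are:
  white: 369 × 13/16 = 299.8125
  colored: 369 × 3/16 = 69.1875
χ² = Σ (O − E)² / E
  white: (316 − 299.8125)² / 299.8125 = 0.8740
  colored: (53 − 69.1875)² / 69.1875 = 3.7873
χ² = 0.8740 + 3.7873 = 4.6613 ≈ 4.661
Degrees of freedom = 2 − 1 = 1; critical value at α = 0.05 is 3.841.
Since 4.661 > 3.841, we reject the null hypothesis — the data do not fit the 13:3 ratio.

4.661; not consistent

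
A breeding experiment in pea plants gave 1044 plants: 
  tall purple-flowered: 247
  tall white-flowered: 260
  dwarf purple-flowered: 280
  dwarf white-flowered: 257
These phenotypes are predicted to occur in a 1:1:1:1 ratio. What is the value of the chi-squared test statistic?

2.199

The 1:1:1:1 ratio has 4 parts, so with N = 1044 the expected counts are:
  tall purple-flowered: 1044 × 1/4 = 261
  tall white-flowered: 1044 × 1/4 = 261
  dwarf purple-flowered: 1044 × 1/4 = 261
  dwarf white-flowered: 1044 × 1/4 = 261
χ² = Σ (O − E)² / E
  tall purple-flowered: (247 − 261)² / 261 = 0.7510
  tall white-flowered: (260 − 261)² / 261 = 0.0038
  dwarf purple-flowered: (280 − 261)² / 261 = 1.3831
  dwarf white-flowered: (257 − 261)² / 261 = 0.0613
χ² = 0.7510 + 0.0038 + 1.3831 + 0.0613 = 2.1992 ≈ 2.199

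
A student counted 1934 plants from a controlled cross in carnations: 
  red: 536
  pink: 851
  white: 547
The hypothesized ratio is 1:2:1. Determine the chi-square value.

Under the 1:2:1 hypothesis (Σ ratio = 4, N = 1934):
  red: 1934 × 1/4 = 483.5
  pink: 1934 × 2/4 = 967
  white: 1934 × 1/4 = 483.5
χ² = Σ (O − E)² / E
  red: (536 − 483.5)² / 483.5 = 5.7006
  pink: (851 − 967)² / 967 = 13.9152
  white: (547 − 483.5)² / 483.5 = 8.3397
χ² = 5.7006 + 13.9152 + 8.3397 = 27.9555 ≈ 27.956

27.956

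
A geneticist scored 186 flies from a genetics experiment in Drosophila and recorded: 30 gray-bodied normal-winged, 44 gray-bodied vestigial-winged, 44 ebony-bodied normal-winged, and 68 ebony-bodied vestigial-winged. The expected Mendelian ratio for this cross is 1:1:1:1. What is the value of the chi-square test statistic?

The 1:1:1:1 ratio has 4 parts, so with N = 186 the expected counts are:
  gray-bodied normal-winged: 186 × 1/4 = 46.5
  gray-bodied vestigial-winged: 186 × 1/4 = 46.5
  ebony-bodied normal-winged: 186 × 1/4 = 46.5
  ebony-bodied vestigial-winged: 186 × 1/4 = 46.5
χ² = Σ (O − E)² / E
  gray-bodied normal-winged: (30 − 46.5)² / 46.5 = 5.8548
  gray-bodied vestigial-winged: (44 − 46.5)² / 46.5 = 0.1344
  ebony-bodied normal-winged: (44 − 46.5)² / 46.5 = 0.1344
  ebony-bodied vestigial-winged: (68 − 46.5)² / 46.5 = 9.9409
χ² = 5.8548 + 0.1344 + 0.1344 + 9.9409 = 16.0645 ≈ 16.065

16.065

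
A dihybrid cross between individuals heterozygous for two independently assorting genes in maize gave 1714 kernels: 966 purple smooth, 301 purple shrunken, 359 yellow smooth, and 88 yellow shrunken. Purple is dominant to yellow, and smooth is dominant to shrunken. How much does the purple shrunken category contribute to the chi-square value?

A dihybrid F₂ with independent assortment and complete dominance at both loci gives a 9:3:3:1 phenotypic ratio.
Under the 9:3:3:1 hypothesis (Σ ratio = 16, N = 1714):
  purple smooth: 1714 × 9/16 = 964.125
  purple shrunken: 1714 × 3/16 = 321.375
  yellow smooth: 1714 × 3/16 = 321.375
  yellow shrunken: 1714 × 1/16 = 107.125
Contribution of purple shrunken: (301 − 321.375)² / 321.375 = 1.2918

1.292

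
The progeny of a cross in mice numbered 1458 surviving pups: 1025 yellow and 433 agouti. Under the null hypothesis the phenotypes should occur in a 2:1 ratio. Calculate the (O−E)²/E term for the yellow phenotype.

2.890

Under the 2:1 hypothesis (Σ ratio = 3, N = 1458):
  yellow: 1458 × 2/3 = 972
  agouti: 1458 × 1/3 = 486
Contribution of yellow: (1025 − 972)² / 972 = 2.8899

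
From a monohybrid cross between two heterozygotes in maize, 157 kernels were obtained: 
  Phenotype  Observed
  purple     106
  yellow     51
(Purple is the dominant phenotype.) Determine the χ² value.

4.690

For a monohybrid cross between heterozygotes with complete dominance, the expected phenotypic ratio is 3:1.
Expected counts for N = 157 under a 3:1 ratio (total parts = 4):
  purple: 157 × 3/4 = 117.75
  yellow: 157 × 1/4 = 39.25
χ² = Σ (O − E)² / E
  purple: (106 − 117.75)² / 117.75 = 1.1725
  yellow: (51 − 39.25)² / 39.25 = 3.5175
χ² = 1.1725 + 3.5175 = 4.690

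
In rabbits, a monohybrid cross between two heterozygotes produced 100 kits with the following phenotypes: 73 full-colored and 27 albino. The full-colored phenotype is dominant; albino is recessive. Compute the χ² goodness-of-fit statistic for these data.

For a monohybrid cross between heterozygotes with complete dominance, the expected phenotypic ratio is 3:1.
Expected counts for N = 100 under a 3:1 ratio (total parts = 4):
  full-colored: 100 × 3/4 = 75
  albino: 100 × 1/4 = 25
χ² = Σ (O − E)² / E
  full-colored: (73 − 75)² / 75 = 0.0533
  albino: (27 − 25)² / 25 = 0.1600
χ² = 0.0533 + 0.1600 = 0.2133 ≈ 0.213

0.213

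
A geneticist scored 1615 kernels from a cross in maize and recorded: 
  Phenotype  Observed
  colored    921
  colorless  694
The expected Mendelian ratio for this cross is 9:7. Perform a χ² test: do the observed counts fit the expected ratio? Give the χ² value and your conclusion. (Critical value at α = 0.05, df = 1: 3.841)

The 9:7 ratio has 16 parts, so with N = 1615 the expected counts are:
  colored: 1615 × 9/16 = 908.4375
  colorless: 1615 × 7/16 = 706.5625
χ² = Σ (O − E)² / E
  colored: (921 − 908.4375)² / 908.4375 = 0.1737
  colorless: (694 − 706.5625)² / 706.5625 = 0.2234
χ² = 0.1737 + 0.2234 = 0.3971 ≈ 0.397
Degrees of freedom = 2 − 1 = 1; critical value at α = 0.05 is 3.841.
Since 0.397 < 3.841, we fail to reject the null hypothesis — the data are consistent with the 9:7 ratio.

0.397; consistent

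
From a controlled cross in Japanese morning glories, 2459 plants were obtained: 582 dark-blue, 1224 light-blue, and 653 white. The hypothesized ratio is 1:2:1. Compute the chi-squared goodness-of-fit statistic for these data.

4.149

Expected counts for N = 2459 under a 1:2:1 ratio (total parts = 4):
  dark-blue: 2459 × 1/4 = 614.75
  light-blue: 2459 × 2/4 = 1229.5
  white: 2459 × 1/4 = 614.75
χ² = Σ (O − E)² / E
  dark-blue: (582 − 614.75)² / 614.75 = 1.7447
  light-blue: (1224 − 1229.5)² / 1229.5 = 0.0246
  white: (653 − 614.75)² / 614.75 = 2.3799
χ² = 1.7447 + 0.0246 + 2.3799 = 4.1492 ≈ 4.149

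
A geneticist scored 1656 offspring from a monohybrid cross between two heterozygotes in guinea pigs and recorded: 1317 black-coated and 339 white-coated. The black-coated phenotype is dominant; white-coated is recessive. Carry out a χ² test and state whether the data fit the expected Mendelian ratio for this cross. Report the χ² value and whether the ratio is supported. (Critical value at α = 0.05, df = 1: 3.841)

18.116; not consistent

For a monohybrid cross between heterozygotes with complete dominance, the expected phenotypic ratio is 3:1.
Expected counts for N = 1656 under a 3:1 ratio (total parts = 4):
  black-coated: 1656 × 3/4 = 1242
  white-coated: 1656 × 1/4 = 414
χ² = Σ (O − E)² / E
  black-coated: (1317 − 1242)² / 1242 = 4.5290
  white-coated: (339 − 414)² / 414 = 13.5870
χ² = 4.5290 + 13.5870 = 18.116
Degrees of freedom = 2 − 1 = 1; critical value at α = 0.05 is 3.841.
Since 18.116 > 3.841, we reject the null hypothesis — the data do not fit the 3:1 ratio.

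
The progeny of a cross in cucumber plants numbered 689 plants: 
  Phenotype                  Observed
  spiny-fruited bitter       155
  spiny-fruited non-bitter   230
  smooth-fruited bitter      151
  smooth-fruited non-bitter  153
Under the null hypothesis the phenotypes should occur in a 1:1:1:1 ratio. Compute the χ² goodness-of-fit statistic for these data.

Total ratio parts = 4. Expected numbers out of 689:
  spiny-fruited bitter: 689 × 1/4 = 172.25
  spiny-fruited non-bitter: 689 × 1/4 = 172.25
  smooth-fruited bitter: 689 × 1/4 = 172.25
  smooth-fruited non-bitter: 689 × 1/4 = 172.25
χ² = Σ (O − E)² / E
  spiny-fruited bitter: (155 − 172.25)² / 172.25 = 1.7275
  spiny-fruited non-bitter: (230 − 172.25)² / 172.25 = 19.3618
  smooth-fruited bitter: (151 − 172.25)² / 172.25 = 2.6216
  smooth-fruited non-bitter: (153 − 172.25)² / 172.25 = 2.1513
χ² = 1.7275 + 19.3618 + 2.6216 + 2.1513 = 25.8622 ≈ 25.862

25.862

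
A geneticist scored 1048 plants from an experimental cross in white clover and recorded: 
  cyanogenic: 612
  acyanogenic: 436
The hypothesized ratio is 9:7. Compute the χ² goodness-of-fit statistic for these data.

Expected counts for N = 1048 under a 9:7 ratio (total parts = 16):
  cyanogenic: 1048 × 9/16 = 589.5
  acyanogenic: 1048 × 7/16 = 458.5
χ² = Σ (O − E)² / E
  cyanogenic: (612 − 589.5)² / 589.5 = 0.8588
  acyanogenic: (436 − 458.5)² / 458.5 = 1.1041
χ² = 0.8588 + 1.1041 = 1.9629 ≈ 1.963

1.963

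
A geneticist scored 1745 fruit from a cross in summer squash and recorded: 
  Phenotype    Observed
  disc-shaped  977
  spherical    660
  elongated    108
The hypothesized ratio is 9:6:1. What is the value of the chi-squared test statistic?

Total ratio parts = 16. Expected numbers out of 1745:
  disc-shaped: 1745 × 9/16 = 981.5625
  spherical: 1745 × 6/16 = 654.375
  elongated: 1745 × 1/16 = 109.0625
χ² = Σ (O − E)² / E
  disc-shaped: (977 − 981.5625)² / 981.5625 = 0.0212
  spherical: (660 − 654.375)² / 654.375 = 0.0484
  elongated: (108 − 109.0625)² / 109.0625 = 0.0104
χ² = 0.0212 + 0.0484 + 0.0104 = 0.080

0.080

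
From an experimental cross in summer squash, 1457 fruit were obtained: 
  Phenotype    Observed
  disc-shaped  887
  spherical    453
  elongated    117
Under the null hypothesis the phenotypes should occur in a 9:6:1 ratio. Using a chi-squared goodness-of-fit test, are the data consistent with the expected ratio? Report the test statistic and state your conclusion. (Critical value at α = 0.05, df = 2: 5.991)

Under the 9:6:1 hypothesis (Σ ratio = 16, N = 1457):
  disc-shaped: 1457 × 9/16 = 819.5625
  spherical: 1457 × 6/16 = 546.375
  elongated: 1457 × 1/16 = 91.0625
χ² = Σ (O − E)² / E
  disc-shaped: (887 − 819.5625)² / 819.5625 = 5.5491
  spherical: (453 − 546.375)² / 546.375 = 15.9577
  elongated: (117 − 91.0625)² / 91.0625 = 7.3878
χ² = 5.5491 + 15.9577 + 7.3878 = 28.8946 ≈ 28.895
Degrees of freedom = 3 − 1 = 2; critical value at α = 0.05 is 5.991.
Since 28.895 > 5.991, we reject the null hypothesis — the data do not fit the 9:6:1 ratio.

28.895; not consistent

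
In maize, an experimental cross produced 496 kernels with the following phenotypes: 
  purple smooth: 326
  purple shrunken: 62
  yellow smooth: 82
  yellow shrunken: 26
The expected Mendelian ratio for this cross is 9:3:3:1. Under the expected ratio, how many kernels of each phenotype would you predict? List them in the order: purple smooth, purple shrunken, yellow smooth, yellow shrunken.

Expected counts for N = 496 under a 9:3:3:1 ratio (total parts = 16):
  purple smooth: 496 × 9/16 = 279
  purple shrunken: 496 × 3/16 = 93
  yellow smooth: 496 × 3/16 = 93
  yellow shrunken: 496 × 1/16 = 31

279, 93, 93, 31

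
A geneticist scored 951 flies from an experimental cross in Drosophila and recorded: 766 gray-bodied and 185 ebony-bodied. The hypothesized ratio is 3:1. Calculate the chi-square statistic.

Total ratio parts = 4. Expected numbers out of 951:
  gray-bodied: 951 × 3/4 = 713.25
  ebony-bodied: 951 × 1/4 = 237.75
χ² = Σ (O − E)² / E
  gray-bodied: (766 − 713.25)² / 713.25 = 3.9012
  ebony-bodied: (185 − 237.75)² / 237.75 = 11.7037
χ² = 3.9012 + 11.7037 = 15.6049 ≈ 15.605

15.605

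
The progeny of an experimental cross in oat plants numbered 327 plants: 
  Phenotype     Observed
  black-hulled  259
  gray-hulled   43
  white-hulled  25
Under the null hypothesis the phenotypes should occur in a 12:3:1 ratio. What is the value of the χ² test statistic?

Expected counts for N = 327 under a 12:3:1 ratio (total parts = 16):
  black-hulled: 327 × 12/16 = 245.25
  gray-hulled: 327 × 3/16 = 61.3125
  white-hulled: 327 × 1/16 = 20.4375
χ² = Σ (O − E)² / E
  black-hulled: (259 − 245.25)² / 245.25 = 0.7709
  gray-hulled: (43 − 61.3125)² / 61.3125 = 5.4695
  white-hulled: (25 − 20.4375)² / 20.4375 = 1.0185
χ² = 0.7709 + 5.4695 + 1.0185 = 7.2589 ≈ 7.259

7.259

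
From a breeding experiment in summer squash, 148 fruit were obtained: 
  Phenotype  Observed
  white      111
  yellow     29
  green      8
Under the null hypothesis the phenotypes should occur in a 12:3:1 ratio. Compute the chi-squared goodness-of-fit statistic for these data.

Under the 12:3:1 hypothesis (Σ ratio = 16, N = 148):
  white: 148 × 12/16 = 111
  yellow: 148 × 3/16 = 27.75
  green: 148 × 1/16 = 9.25
χ² = Σ (O − E)² / E
  white: (111 − 111)² / 111 = 0.0000
  yellow: (29 − 27.75)² / 27.75 = 0.0563
  green: (8 − 9.25)² / 9.25 = 0.1689
χ² = 0.0000 + 0.0563 + 0.1689 = 0.2252 ≈ 0.225

0.225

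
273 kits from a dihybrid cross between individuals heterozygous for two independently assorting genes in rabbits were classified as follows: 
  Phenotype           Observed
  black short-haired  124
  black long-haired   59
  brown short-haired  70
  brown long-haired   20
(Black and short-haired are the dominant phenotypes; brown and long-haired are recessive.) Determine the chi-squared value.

14.303

A dihybrid F₂ with independent assortment and complete dominance at both loci gives a 9:3:3:1 phenotypic ratio.
Under the 9:3:3:1 hypothesis (Σ ratio = 16, N = 273):
  black short-haired: 273 × 9/16 = 153.5625
  black long-haired: 273 × 3/16 = 51.1875
  brown short-haired: 273 × 3/16 = 51.1875
  brown long-haired: 273 × 1/16 = 17.0625
χ² = Σ (O − E)² / E
  black short-haired: (124 − 153.5625)² / 153.5625 = 5.6911
  black long-haired: (59 − 51.1875)² / 51.1875 = 1.1924
  brown short-haired: (70 − 51.1875)² / 51.1875 = 6.9140
  brown long-haired: (20 − 17.0625)² / 17.0625 = 0.5057
χ² = 5.6911 + 1.1924 + 6.9140 + 0.5057 = 14.3032 ≈ 14.303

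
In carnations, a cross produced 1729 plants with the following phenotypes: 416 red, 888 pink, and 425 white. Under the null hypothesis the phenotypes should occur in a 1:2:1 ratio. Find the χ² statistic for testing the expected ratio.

Expected counts for N = 1729 under a 1:2:1 ratio (total parts = 4):
  red: 1729 × 1/4 = 432.25
  pink: 1729 × 2/4 = 864.5
  white: 1729 × 1/4 = 432.25
χ² = Σ (O − E)² / E
  red: (416 − 432.25)² / 432.25 = 0.6109
  pink: (888 − 864.5)² / 864.5 = 0.6388
  white: (425 − 432.25)² / 432.25 = 0.1216
χ² = 0.6109 + 0.6388 + 0.1216 = 1.3713 ≈ 1.371

1.371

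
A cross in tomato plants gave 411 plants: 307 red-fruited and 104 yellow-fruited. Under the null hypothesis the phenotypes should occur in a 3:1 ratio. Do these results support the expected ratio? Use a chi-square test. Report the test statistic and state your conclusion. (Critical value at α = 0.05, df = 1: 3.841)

The 3:1 ratio has 4 parts, so with N = 411 the expected counts are:
  red-fruited: 411 × 3/4 = 308.25
  yellow-fruited: 411 × 1/4 = 102.75
χ² = Σ (O − E)² / E
  red-fruited: (307 − 308.25)² / 308.25 = 0.0051
  yellow-fruited: (104 − 102.75)² / 102.75 = 0.0152
χ² = 0.0051 + 0.0152 = 0.0203 ≈ 0.020
Degrees of freedom = 2 − 1 = 1; critical value at α = 0.05 is 3.841.
Since 0.020 < 3.841, we fail to reject the null hypothesis — the data are consistent with the 3:1 ratio.

0.020; consistent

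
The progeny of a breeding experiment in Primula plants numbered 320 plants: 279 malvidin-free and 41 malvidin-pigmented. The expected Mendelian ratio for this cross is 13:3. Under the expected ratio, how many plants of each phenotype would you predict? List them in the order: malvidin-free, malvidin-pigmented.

260, 60

Under the 13:3 hypothesis (Σ ratio = 16, N = 320):
  malvidin-free: 320 × 13/16 = 260
  malvidin-pigmented: 320 × 3/16 = 60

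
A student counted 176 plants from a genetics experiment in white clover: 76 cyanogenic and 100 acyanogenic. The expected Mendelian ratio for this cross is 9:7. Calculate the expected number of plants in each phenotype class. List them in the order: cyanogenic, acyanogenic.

99, 77

Total ratio parts = 16. Expected numbers out of 176:
  cyanogenic: 176 × 9/16 = 99
  acyanogenic: 176 × 7/16 = 77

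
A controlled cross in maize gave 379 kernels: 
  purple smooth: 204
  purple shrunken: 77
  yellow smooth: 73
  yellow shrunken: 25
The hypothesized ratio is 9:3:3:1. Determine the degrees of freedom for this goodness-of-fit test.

3

A goodness-of-fit test with 4 phenotype classes has df = 4 − 1 = 3.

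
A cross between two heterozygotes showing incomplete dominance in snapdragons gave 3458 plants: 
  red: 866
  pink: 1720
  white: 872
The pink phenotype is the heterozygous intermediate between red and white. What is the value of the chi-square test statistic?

0.115

With incomplete dominance, a heterozygote × heterozygote cross gives a 1:2:1 phenotypic ratio.
Under the 1:2:1 hypothesis (Σ ratio = 4, N = 3458):
  red: 3458 × 1/4 = 864.5
  pink: 3458 × 2/4 = 1729
  white: 3458 × 1/4 = 864.5
χ² = Σ (O − E)² / E
  red: (866 − 864.5)² / 864.5 = 0.0026
  pink: (1720 − 1729)² / 1729 = 0.0468
  white: (872 − 864.5)² / 864.5 = 0.0651
χ² = 0.0026 + 0.0468 + 0.0651 = 0.1145 ≈ 0.115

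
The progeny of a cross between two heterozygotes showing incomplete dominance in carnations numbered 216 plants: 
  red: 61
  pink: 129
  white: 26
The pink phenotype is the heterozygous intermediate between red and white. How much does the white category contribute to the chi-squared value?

With incomplete dominance, a heterozygote × heterozygote cross gives a 1:2:1 phenotypic ratio.
The 1:2:1 ratio has 4 parts, so with N = 216 the expected counts are:
  red: 216 × 1/4 = 54
  pink: 216 × 2/4 = 108
  white: 216 × 1/4 = 54
Contribution of white: (26 − 54)² / 54 = 14.5185

14.519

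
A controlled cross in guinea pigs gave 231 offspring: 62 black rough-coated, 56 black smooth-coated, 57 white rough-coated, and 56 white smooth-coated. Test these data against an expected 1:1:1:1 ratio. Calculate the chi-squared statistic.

0.429

Under the 1:1:1:1 hypothesis (Σ ratio = 4, N = 231):
  black rough-coated: 231 × 1/4 = 57.75
  black smooth-coated: 231 × 1/4 = 57.75
  white rough-coated: 231 × 1/4 = 57.75
  white smooth-coated: 231 × 1/4 = 57.75
χ² = Σ (O − E)² / E
  black rough-coated: (62 − 57.75)² / 57.75 = 0.3128
  black smooth-coated: (56 − 57.75)² / 57.75 = 0.0530
  white rough-coated: (57 − 57.75)² / 57.75 = 0.0097
  white smooth-coated: (56 − 57.75)² / 57.75 = 0.0530
χ² = 0.3128 + 0.0530 + 0.0097 + 0.0530 = 0.4285 ≈ 0.429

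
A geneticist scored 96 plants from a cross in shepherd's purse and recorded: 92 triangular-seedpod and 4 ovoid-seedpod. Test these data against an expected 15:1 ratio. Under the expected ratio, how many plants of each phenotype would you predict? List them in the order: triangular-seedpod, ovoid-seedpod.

Expected counts for N = 96 under a 15:1 ratio (total parts = 16):
  triangular-seedpod: 96 × 15/16 = 90
  ovoid-seedpod: 96 × 1/16 = 6

90, 6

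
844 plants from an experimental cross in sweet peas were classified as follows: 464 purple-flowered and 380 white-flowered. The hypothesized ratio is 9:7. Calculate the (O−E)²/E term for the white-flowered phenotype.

Total ratio parts = 16. Expected numbers out of 844:
  purple-flowered: 844 × 9/16 = 474.75
  white-flowered: 844 × 7/16 = 369.25
Contribution of white-flowered: (380 − 369.25)² / 369.25 = 0.3130

0.313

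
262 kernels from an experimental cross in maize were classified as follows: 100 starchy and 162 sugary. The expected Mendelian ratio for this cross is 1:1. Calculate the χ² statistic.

14.672

Expected counts for N = 262 under a 1:1 ratio (total parts = 2):
  starchy: 262 × 1/2 = 131
  sugary: 262 × 1/2 = 131
χ² = Σ (O − E)² / E
  starchy: (100 − 131)² / 131 = 7.3359
  sugary: (162 − 131)² / 131 = 7.3359
χ² = 7.3359 + 7.3359 = 14.6718 ≈ 14.672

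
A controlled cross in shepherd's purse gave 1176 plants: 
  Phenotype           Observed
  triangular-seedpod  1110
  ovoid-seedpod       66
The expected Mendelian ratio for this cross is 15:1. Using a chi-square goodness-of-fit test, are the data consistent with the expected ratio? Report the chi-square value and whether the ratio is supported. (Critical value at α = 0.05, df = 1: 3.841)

0.816; consistent

Total ratio parts = 16. Expected numbers out of 1176:
  triangular-seedpod: 1176 × 15/16 = 1102.5
  ovoid-seedpod: 1176 × 1/16 = 73.5
χ² = Σ (O − E)² / E
  triangular-seedpod: (1110 − 1102.5)² / 1102.5 = 0.0510
  ovoid-seedpod: (66 − 73.5)² / 73.5 = 0.7653
χ² = 0.0510 + 0.7653 = 0.8163 ≈ 0.816
Degrees of freedom = 2 − 1 = 1; critical value at α = 0.05 is 3.841.
Since 0.816 < 3.841, we fail to reject the null hypothesis — the data are consistent with the 15:1 ratio.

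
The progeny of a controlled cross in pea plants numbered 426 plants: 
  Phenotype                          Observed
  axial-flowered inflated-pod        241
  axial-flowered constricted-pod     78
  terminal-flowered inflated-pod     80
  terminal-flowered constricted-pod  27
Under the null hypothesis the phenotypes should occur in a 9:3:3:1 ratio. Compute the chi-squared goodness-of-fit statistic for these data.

0.057

Expected counts for N = 426 under a 9:3:3:1 ratio (total parts = 16):
  axial-flowered inflated-pod: 426 × 9/16 = 239.625
  axial-flowered constricted-pod: 426 × 3/16 = 79.875
  terminal-flowered inflated-pod: 426 × 3/16 = 79.875
  terminal-flowered constricted-pod: 426 × 1/16 = 26.625
χ² = Σ (O − E)² / E
  axial-flowered inflated-pod: (241 − 239.625)² / 239.625 = 0.0079
  axial-flowered constricted-pod: (78 − 79.875)² / 79.875 = 0.0440
  terminal-flowered inflated-pod: (80 − 79.875)² / 79.875 = 0.0002
  terminal-flowered constricted-pod: (27 − 26.625)² / 26.625 = 0.0053
χ² = 0.0079 + 0.0440 + 0.0002 + 0.0053 = 0.0574 ≈ 0.057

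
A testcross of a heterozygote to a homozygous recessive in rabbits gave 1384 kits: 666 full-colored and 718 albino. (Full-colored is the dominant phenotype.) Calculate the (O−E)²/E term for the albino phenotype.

A testcross of a heterozygote (Aa × aa) gives a 1:1 phenotypic ratio.
Under the 1:1 hypothesis (Σ ratio = 2, N = 1384):
  full-colored: 1384 × 1/2 = 692
  albino: 1384 × 1/2 = 692
Contribution of albino: (718 − 692)² / 692 = 0.9769

0.977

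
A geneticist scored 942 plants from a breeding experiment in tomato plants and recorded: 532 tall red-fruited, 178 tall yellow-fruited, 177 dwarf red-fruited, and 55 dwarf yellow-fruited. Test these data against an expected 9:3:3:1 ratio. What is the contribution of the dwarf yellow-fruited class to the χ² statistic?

Total ratio parts = 16. Expected numbers out of 942:
  tall red-fruited: 942 × 9/16 = 529.875
  tall yellow-fruited: 942 × 3/16 = 176.625
  dwarf red-fruited: 942 × 3/16 = 176.625
  dwarf yellow-fruited: 942 × 1/16 = 58.875
Contribution of dwarf yellow-fruited: (55 − 58.875)² / 58.875 = 0.2550

0.255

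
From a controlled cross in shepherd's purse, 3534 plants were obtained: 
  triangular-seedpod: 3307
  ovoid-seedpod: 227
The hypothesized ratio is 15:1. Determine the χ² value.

0.181

The 15:1 ratio has 16 parts, so with N = 3534 the expected counts are:
  triangular-seedpod: 3534 × 15/16 = 3313.125
  ovoid-seedpod: 3534 × 1/16 = 220.875
χ² = Σ (O − E)² / E
  triangular-seedpod: (3307 − 3313.125)² / 3313.125 = 0.0113
  ovoid-seedpod: (227 − 220.875)² / 220.875 = 0.1699
χ² = 0.0113 + 0.1699 = 0.1812 ≈ 0.181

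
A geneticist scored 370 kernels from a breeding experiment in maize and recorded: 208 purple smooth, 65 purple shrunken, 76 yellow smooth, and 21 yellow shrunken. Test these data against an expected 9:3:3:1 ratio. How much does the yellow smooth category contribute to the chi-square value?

0.633

Total ratio parts = 16. Expected numbers out of 370:
  purple smooth: 370 × 9/16 = 208.125
  purple shrunken: 370 × 3/16 = 69.375
  yellow smooth: 370 × 3/16 = 69.375
  yellow shrunken: 370 × 1/16 = 23.125
Contribution of yellow smooth: (76 − 69.375)² / 69.375 = 0.6327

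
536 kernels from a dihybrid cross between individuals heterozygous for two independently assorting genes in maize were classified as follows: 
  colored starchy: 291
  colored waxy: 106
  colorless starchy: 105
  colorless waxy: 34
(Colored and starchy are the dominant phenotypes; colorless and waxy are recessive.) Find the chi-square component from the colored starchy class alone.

A dihybrid F₂ with independent assortment and complete dominance at both loci gives a 9:3:3:1 phenotypic ratio.
Total ratio parts = 16. Expected numbers out of 536:
  colored starchy: 536 × 9/16 = 301.5
  colored waxy: 536 × 3/16 = 100.5
  colorless starchy: 536 × 3/16 = 100.5
  colorless waxy: 536 × 1/16 = 33.5
Contribution of colored starchy: (291 − 301.5)² / 301.5 = 0.3657

0.366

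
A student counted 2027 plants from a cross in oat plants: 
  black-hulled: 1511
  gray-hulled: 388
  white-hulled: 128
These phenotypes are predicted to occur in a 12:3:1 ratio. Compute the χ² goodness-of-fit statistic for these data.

0.236

Expected counts for N = 2027 under a 12:3:1 ratio (total parts = 16):
  black-hulled: 2027 × 12/16 = 1520.25
  gray-hulled: 2027 × 3/16 = 380.0625
  white-hulled: 2027 × 1/16 = 126.6875
χ² = Σ (O − E)² / E
  black-hulled: (1511 − 1520.25)² / 1520.25 = 0.0563
  gray-hulled: (388 − 380.0625)² / 380.0625 = 0.1658
  white-hulled: (128 − 126.6875)² / 126.6875 = 0.0136
χ² = 0.0563 + 0.1658 + 0.0136 = 0.2357 ≈ 0.236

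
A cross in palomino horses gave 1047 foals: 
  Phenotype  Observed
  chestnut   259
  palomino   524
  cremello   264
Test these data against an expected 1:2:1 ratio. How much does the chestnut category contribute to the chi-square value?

Total ratio parts = 4. Expected numbers out of 1047:
  chestnut: 1047 × 1/4 = 261.75
  palomino: 1047 × 2/4 = 523.5
  cremello: 1047 × 1/4 = 261.75
Contribution of chestnut: (259 − 261.75)² / 261.75 = 0.0289

0.029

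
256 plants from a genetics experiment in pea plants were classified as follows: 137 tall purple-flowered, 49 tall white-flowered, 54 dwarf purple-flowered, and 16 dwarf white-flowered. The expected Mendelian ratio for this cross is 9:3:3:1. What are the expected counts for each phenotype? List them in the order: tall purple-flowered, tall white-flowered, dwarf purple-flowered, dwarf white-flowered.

The 9:3:3:1 ratio has 16 parts, so with N = 256 the expected counts are:
  tall purple-flowered: 256 × 9/16 = 144
  tall white-flowered: 256 × 3/16 = 48
  dwarf purple-flowered: 256 × 3/16 = 48
  dwarf white-flowered: 256 × 1/16 = 16

144, 48, 48, 16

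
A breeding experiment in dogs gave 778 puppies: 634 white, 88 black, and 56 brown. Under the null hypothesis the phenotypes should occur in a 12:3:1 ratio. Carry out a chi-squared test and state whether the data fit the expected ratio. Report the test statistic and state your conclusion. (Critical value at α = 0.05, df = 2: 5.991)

Total ratio parts = 16. Expected numbers out of 778:
  white: 778 × 12/16 = 583.5
  black: 778 × 3/16 = 145.875
  brown: 778 × 1/16 = 48.625
χ² = Σ (O − E)² / E
  white: (634 − 583.5)² / 583.5 = 4.3706
  black: (88 − 145.875)² / 145.875 = 22.9615
  brown: (56 − 48.625)² / 48.625 = 1.1186
χ² = 4.3706 + 22.9615 + 1.1186 = 28.4507 ≈ 28.451
Degrees of freedom = 3 − 1 = 2; critical value at α = 0.05 is 5.991.
Since 28.451 > 5.991, we reject the null hypothesis — the data do not fit the 12:3:1 ratio.

28.451; not consistent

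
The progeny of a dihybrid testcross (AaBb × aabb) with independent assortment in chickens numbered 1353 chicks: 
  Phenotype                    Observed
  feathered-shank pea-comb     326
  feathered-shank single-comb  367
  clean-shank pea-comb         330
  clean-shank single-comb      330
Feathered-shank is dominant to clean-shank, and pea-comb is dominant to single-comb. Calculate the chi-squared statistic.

3.290

A dihybrid testcross with independent assortment gives a 1:1:1:1 ratio.
Expected counts for N = 1353 under a 1:1:1:1 ratio (total parts = 4):
  feathered-shank pea-comb: 1353 × 1/4 = 338.25
  feathered-shank single-comb: 1353 × 1/4 = 338.25
  clean-shank pea-comb: 1353 × 1/4 = 338.25
  clean-shank single-comb: 1353 × 1/4 = 338.25
χ² = Σ (O − E)² / E
  feathered-shank pea-comb: (326 − 338.25)² / 338.25 = 0.4436
  feathered-shank single-comb: (367 − 338.25)² / 338.25 = 2.4436
  clean-shank pea-comb: (330 − 338.25)² / 338.25 = 0.2012
  clean-shank single-comb: (330 − 338.25)² / 338.25 = 0.2012
χ² = 0.4436 + 2.4436 + 0.2012 + 0.2012 = 3.2896 ≈ 3.290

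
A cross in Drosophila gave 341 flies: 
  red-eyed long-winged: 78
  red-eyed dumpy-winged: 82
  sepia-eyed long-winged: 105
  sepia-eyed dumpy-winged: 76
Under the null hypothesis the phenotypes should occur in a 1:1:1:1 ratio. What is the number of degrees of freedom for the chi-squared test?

3

A goodness-of-fit test with 4 phenotype classes has df = 4 − 1 = 3.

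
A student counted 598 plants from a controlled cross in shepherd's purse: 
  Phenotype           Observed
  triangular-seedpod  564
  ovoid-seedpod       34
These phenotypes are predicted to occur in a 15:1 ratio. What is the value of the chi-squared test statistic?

0.325

Total ratio parts = 16. Expected numbers out of 598:
  triangular-seedpod: 598 × 15/16 = 560.625
  ovoid-seedpod: 598 × 1/16 = 37.375
χ² = Σ (O − E)² / E
  triangular-seedpod: (564 − 560.625)² / 560.625 = 0.0203
  ovoid-seedpod: (34 − 37.375)² / 37.375 = 0.3048
χ² = 0.0203 + 0.3048 = 0.3251 ≈ 0.325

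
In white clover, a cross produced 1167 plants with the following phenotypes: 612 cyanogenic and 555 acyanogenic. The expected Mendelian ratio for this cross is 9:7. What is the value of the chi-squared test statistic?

6.876

Total ratio parts = 16. Expected numbers out of 1167:
  cyanogenic: 1167 × 9/16 = 656.4375
  acyanogenic: 1167 × 7/16 = 510.5625
χ² = Σ (O − E)² / E
  cyanogenic: (612 − 656.4375)² / 656.4375 = 3.0082
  acyanogenic: (555 − 510.5625)² / 510.5625 = 3.8677
χ² = 3.0082 + 3.8677 = 6.8759 ≈ 6.876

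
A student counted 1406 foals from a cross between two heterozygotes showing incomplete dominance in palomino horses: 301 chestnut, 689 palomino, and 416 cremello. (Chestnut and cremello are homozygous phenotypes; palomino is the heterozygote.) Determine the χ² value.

With incomplete dominance, a heterozygote × heterozygote cross gives a 1:2:1 phenotypic ratio.
Expected counts for N = 1406 under a 1:2:1 ratio (total parts = 4):
  chestnut: 1406 × 1/4 = 351.5
  palomino: 1406 × 2/4 = 703
  cremello: 1406 × 1/4 = 351.5
χ² = Σ (O − E)² / E
  chestnut: (301 − 351.5)² / 351.5 = 7.2553
  palomino: (689 − 703)² / 703 = 0.2788
  cremello: (416 − 351.5)² / 351.5 = 11.8357
χ² = 7.2553 + 0.2788 + 11.8357 = 19.3698 ≈ 19.370

19.370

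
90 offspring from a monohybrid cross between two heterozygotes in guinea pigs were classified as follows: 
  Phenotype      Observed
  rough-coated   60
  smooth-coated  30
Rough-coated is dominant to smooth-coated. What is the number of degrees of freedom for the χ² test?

For a monohybrid cross between heterozygotes with complete dominance, the expected phenotypic ratio is 3:1.
A goodness-of-fit test with 2 phenotype classes has df = 2 − 1 = 1.

1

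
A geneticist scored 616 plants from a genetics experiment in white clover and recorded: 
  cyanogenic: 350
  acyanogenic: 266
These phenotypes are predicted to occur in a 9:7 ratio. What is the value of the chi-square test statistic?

Total ratio parts = 16. Expected numbers out of 616:
  cyanogenic: 616 × 9/16 = 346.5
  acyanogenic: 616 × 7/16 = 269.5
χ² = Σ (O − E)² / E
  cyanogenic: (350 − 346.5)² / 346.5 = 0.0354
  acyanogenic: (266 − 269.5)² / 269.5 = 0.0455
χ² = 0.0354 + 0.0455 = 0.0809 ≈ 0.081

0.081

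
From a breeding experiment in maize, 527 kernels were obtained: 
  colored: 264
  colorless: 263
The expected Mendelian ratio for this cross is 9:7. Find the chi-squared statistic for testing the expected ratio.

8.113

Expected counts for N = 527 under a 9:7 ratio (total parts = 16):
  colored: 527 × 9/16 = 296.4375
  colorless: 527 × 7/16 = 230.5625
χ² = Σ (O − E)² / E
  colored: (264 − 296.4375)² / 296.4375 = 3.5495
  colorless: (263 − 230.5625)² / 230.5625 = 4.5636
χ² = 3.5495 + 4.5636 = 8.1131 ≈ 8.113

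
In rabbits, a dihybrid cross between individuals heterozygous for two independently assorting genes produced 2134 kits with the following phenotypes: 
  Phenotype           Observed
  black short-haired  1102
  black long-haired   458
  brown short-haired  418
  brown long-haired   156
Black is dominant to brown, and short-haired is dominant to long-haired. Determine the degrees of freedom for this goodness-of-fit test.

A dihybrid F₂ with independent assortment and complete dominance at both loci gives a 9:3:3:1 phenotypic ratio.
A goodness-of-fit test with 4 phenotype classes has df = 4 − 1 = 3.

3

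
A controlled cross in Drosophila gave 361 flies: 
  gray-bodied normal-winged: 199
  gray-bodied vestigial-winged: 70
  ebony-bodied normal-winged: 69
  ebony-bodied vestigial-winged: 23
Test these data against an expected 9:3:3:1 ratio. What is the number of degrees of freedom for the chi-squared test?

A goodness-of-fit test with 4 phenotype classes has df = 4 − 1 = 3.

3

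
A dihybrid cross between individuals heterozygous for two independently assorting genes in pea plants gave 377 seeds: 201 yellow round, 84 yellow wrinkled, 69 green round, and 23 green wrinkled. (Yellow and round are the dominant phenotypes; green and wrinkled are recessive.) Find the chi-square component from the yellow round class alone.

A dihybrid F₂ with independent assortment and complete dominance at both loci gives a 9:3:3:1 phenotypic ratio.
The 9:3:3:1 ratio has 16 parts, so with N = 377 the expected counts are:
  yellow round: 377 × 9/16 = 212.0625
  yellow wrinkled: 377 × 3/16 = 70.6875
  green round: 377 × 3/16 = 70.6875
  green wrinkled: 377 × 1/16 = 23.5625
Contribution of yellow round: (201 − 212.0625)² / 212.0625 = 0.5771

0.577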